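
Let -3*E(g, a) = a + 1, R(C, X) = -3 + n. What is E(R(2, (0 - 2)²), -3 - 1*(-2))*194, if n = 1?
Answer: 0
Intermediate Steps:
R(C, X) = -2 (R(C, X) = -3 + 1 = -2)
E(g, a) = -⅓ - a/3 (E(g, a) = -(a + 1)/3 = -(1 + a)/3 = -⅓ - a/3)
E(R(2, (0 - 2)²), -3 - 1*(-2))*194 = (-⅓ - (-3 - 1*(-2))/3)*194 = (-⅓ - (-3 + 2)/3)*194 = (-⅓ - ⅓*(-1))*194 = (-⅓ + ⅓)*194 = 0*194 = 0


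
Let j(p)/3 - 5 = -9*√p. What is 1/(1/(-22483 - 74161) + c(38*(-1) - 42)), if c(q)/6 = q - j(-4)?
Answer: -5323835856164/4015068918874897 - 3026180326464*I/4015068918874897 ≈ -0.001326 - 0.00075371*I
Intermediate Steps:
j(p) = 15 - 27*√p (j(p) = 15 + 3*(-9*√p) = 15 - 27*√p)
c(q) = -90 + 6*q + 324*I (c(q) = 6*(q - (15 - 54*I)) = 6*(q + (-15 + 54*I)) = 6*(-15 + q + 54*I) = -90 + 6*q + 324*I)
1/(1/(-22483 - 74161) + c(38*(-1) - 42)) = 1/(1/(-22483 - 74161) + (-90 + 6*(38*(-1) - 42) + 324*I)) = 1/(1/(-96644) + (-90 + 6*(-38 - 42) + 324*I)) = 1/(-1/96644 + (-90 + 6*(-80) + 324*I)) = 1/(-1/96644 + (-90 - 480 + 324*I)) = 1/(-1/96644 + (-570 + 324*I)) = 1/(-55087081/96644 + 324*I) = 9340062736*(-55087081/96644 - 324*I)/4015068918874897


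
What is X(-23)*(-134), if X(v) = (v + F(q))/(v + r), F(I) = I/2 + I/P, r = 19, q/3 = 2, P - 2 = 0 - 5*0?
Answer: -1139/2 ≈ -569.50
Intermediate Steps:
P = 2 (P = 2 + (0 - 5*0) = 2 + (0 + 0) = 2 + 0 = 2)
q = 6 (q = 3*2 = 6)
F(I) = I (F(I) = I/2 + I/2 = I)
X(v) = (6 + v)/(19 + v) (X(v) = (v + 6)/(v + 19) = (6 + v)/(19 + v))
X(-23)*(-134) = ((6 - 23)/(19 - 23))*(-134) = (-17/(-4))*(-134) = -¼*(-17)*(-134) = (17/4)*(-134) = -1139/2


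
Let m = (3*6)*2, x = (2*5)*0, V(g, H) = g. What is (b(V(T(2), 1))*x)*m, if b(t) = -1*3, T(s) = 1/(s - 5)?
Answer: 0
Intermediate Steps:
T(s) = 1/(-5 + s)
b(t) = -3
x = 0 (x = 10*0 = 0)
m = 36 (m = 18*2 = 36)
(b(V(T(2), 1))*x)*m = -3*0*36 = 0*36 = 0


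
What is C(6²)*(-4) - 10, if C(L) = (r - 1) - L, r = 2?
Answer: 130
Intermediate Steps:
C(L) = 1 - L (C(L) = (2 - 1) - L = 1 - L)
C(6²)*(-4) - 10 = (1 - 1*6²)*(-4) - 10 = (1 - 1*36)*(-4) - 10 = (1 - 36)*(-4) - 10 = -35*(-4) - 10 = 140 - 10 = 130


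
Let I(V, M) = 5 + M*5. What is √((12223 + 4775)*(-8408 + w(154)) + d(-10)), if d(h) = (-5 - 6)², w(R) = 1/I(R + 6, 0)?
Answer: I*√3572891585/5 ≈ 11955.0*I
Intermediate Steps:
I(V, M) = 5 + 5*M
w(R) = ⅕ (w(R) = 1/(5 + 5*0) = 1/(5 + 0) = 1/5 = ⅕)
d(h) = 121 (d(h) = (-11)² = 121)
√((12223 + 4775)*(-8408 + w(154)) + d(-10)) = √((12223 + 4775)*(-8408 + ⅕) + 121) = √(16998*(-42039/5) + 121) = √(-714578922/5 + 121) = √(-714578317/5) = I*√3572891585/5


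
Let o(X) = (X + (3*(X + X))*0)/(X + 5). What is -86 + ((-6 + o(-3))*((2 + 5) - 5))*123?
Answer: -1931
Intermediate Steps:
o(X) = X/(5 + X) (o(X) = (X + (3*(2*X))*0)/(5 + X) = (X + (6*X)*0)/(5 + X) = (X + 0)/(5 + X) = X/(5 + X))
-86 + ((-6 + o(-3))*((2 + 5) - 5))*123 = -86 + ((-6 - 3/(5 - 3))*((2 + 5) - 5))*123 = -86 + ((-6 - 3/2)*(7 - 5))*123 = -86 + ((-6 - 3*1/2)*2)*123 = -86 + ((-6 - 3/2)*2)*123 = -86 - 15/2*2*123 = -86 - 15*123 = -86 - 1845 = -1931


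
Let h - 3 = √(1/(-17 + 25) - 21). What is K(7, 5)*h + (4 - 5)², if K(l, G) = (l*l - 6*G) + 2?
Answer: 64 + 21*I*√334/4 ≈ 64.0 + 95.947*I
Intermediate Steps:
K(l, G) = 2 + l² - 6*G (K(l, G) = (l² - 6*G) + 2 = 2 + l² - 6*G)
h = 3 + I*√334/4 (h = 3 + √(1/(-17 + 25) - 21) = 3 + √(1/8 - 21) = 3 + √(⅛ - 21) = 3 + √(-167/8) = 3 + I*√334/4 ≈ 3.0 + 4.5689*I)
K(7, 5)*h + (4 - 5)² = (2 + 7² - 6*5)*(3 + I*√334/4) + (4 - 5)² = (2 + 49 - 30)*(3 + I*√334/4) + (-1)² = 21*(3 + I*√334/4) + 1 = (63 + 21*I*√334/4) + 1 = 64 + 21*I*√334/4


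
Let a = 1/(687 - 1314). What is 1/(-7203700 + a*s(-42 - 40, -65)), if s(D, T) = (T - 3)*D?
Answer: -627/4516725476 ≈ -1.3882e-7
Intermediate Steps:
a = -1/627 (a = 1/(-627) = -1/627 ≈ -0.0015949)
s(D, T) = D*(-3 + T) (s(D, T) = (-3 + T)*D = D*(-3 + T))
1/(-7203700 + a*s(-42 - 40, -65)) = 1/(-7203700 - (-42 - 40)*(-3 - 65)/627) = 1/(-7203700 - (-82)*(-68)/627) = 1/(-7203700 - 1/627*5576) = 1/(-7203700 - 5576/627) = 1/(-4516725476/627) = -627/4516725476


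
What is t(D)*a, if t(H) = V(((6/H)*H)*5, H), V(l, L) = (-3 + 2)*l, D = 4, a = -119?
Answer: 3570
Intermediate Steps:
V(l, L) = -l
t(H) = -30 (t(H) = -(6/H)*H*5 = -6*5 = -1*30 = -30)
t(D)*a = -30*(-119) = 3570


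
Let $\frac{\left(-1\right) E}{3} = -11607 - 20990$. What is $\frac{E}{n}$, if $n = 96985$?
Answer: $\frac{97791}{96985} \approx 1.0083$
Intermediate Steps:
$E = 97791$ ($E = - 3 \left(-11607 - 20990\right) = \left(-3\right) \left(-32597\right) = 97791$)
$\frac{E}{n} = \frac{97791}{96985}$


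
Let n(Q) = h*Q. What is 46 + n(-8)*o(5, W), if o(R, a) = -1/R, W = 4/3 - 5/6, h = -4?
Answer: 198/5 ≈ 39.600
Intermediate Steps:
n(Q) = -4*Q
W = ½ (W = 4*(⅓) - 5*⅙ = 4/3 - ⅚ = ½ ≈ 0.50000)
46 + n(-8)*o(5, W) = 46 + (-4*(-8))*(-1/5) = 46 + 32*(-1*⅕) = 46 + 32*(-⅕) = 46 - 32/5 = 198/5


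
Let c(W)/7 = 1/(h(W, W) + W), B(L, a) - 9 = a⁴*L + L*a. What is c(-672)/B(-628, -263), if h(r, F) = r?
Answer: 1/576877821529920 ≈ 1.7335e-15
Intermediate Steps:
B(L, a) = 9 + L*a + L*a⁴ (B(L, a) = 9 + (a⁴*L + L*a) = 9 + (L*a⁴ + L*a) = 9 + (L*a + L*a⁴) = 9 + L*a + L*a⁴)
c(W) = 7/(2*W) (c(W) = 7/(W + W) = 7/((2*W)) = 7*(1/(2*W)) = 7/(2*W))
c(-672)/B(-628, -263) = ((7/2)/(-672))/(9 - 628*(-263) - 628*(-263)⁴) = ((7/2)*(-1/672))/(9 + 165164 - 628*4784350561) = -1/(192*(9 + 165164 - 3004572152308)) = -1/192/(-3004571987135) = -1/192*(-1/3004571987135) = 1/576877821529920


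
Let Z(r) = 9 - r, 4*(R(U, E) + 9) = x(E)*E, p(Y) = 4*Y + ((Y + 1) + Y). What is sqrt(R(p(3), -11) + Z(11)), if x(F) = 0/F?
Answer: I*sqrt(11) ≈ 3.3166*I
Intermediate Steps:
x(F) = 0
p(Y) = 1 + 6*Y (p(Y) = 4*Y + ((1 + Y) + Y) = 4*Y + (1 + 2*Y) = 1 + 6*Y)
R(U, E) = -9 (R(U, E) = -9 + (0*E)/4 = -9 + (1/4)*0 = -9 + 0 = -9)
sqrt(R(p(3), -11) + Z(11)) = sqrt(-9 + (9 - 1*11)) = sqrt(-9 + (9 - 11)) = sqrt(-9 - 2) = sqrt(-11) = I*sqrt(11)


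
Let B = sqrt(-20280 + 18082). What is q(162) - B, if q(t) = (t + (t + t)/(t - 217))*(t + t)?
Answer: 2781864/55 - I*sqrt(2198) ≈ 50579.0 - 46.883*I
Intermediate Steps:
B = I*sqrt(2198) (B = sqrt(-2198) = I*sqrt(2198) ≈ 46.883*I)
q(t) = 2*t*(t + 2*t/(-217 + t)) (q(t) = (t + (2*t)/(-217 + t))*(2*t) = (t + 2*t/(-217 + t))*(2*t) = 2*t*(t + 2*t/(-217 + t)))
q(162) - B = 2*162**2*(-215 + 162)/(-217 + 162) - I*sqrt(2198) = 2*26244*(-53)/(-55) - I*sqrt(2198) = 2*26244*(-1/55)*(-53) - I*sqrt(2198) = 2781864/55 - I*sqrt(2198)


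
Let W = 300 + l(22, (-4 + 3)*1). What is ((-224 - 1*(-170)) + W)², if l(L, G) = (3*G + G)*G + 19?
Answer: 72361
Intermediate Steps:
l(L, G) = 19 + 4*G² (l(L, G) = (4*G)*G + 19 = 4*G² + 19 = 19 + 4*G²)
W = 323 (W = 300 + (19 + 4*((-4 + 3)*1)²) = 300 + (19 + 4*(-1*1)²) = 300 + (19 + 4*(-1)²) = 300 + (19 + 4*1) = 300 + (19 + 4) = 300 + 23 = 323)
((-224 - 1*(-170)) + W)² = ((-224 - 1*(-170)) + 323)² = ((-224 + 170) + 323)² = (-54 + 323)² = 269² = 72361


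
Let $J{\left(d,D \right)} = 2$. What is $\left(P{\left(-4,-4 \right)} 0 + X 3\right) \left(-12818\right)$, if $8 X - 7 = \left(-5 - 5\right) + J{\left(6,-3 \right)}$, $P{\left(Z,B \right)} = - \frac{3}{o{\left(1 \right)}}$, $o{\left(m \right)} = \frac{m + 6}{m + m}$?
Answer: $\frac{19227}{4} \approx 4806.8$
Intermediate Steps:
$o{\left(m \right)} = \frac{6 + m}{2 m}$
$P{\left(Z,B \right)} = - \frac{6}{7}$ ($P{\left(Z,B \right)} = - \frac{3}{\frac{1}{2} \cdot 1^{-1} \left(6 + 1\right)} = - \frac{3}{\frac{1}{2} \cdot 1 \cdot 7} = - \frac{3}{\frac{7}{2}} = \left(-3\right) \frac{2}{7} = - \frac{6}{7}$)
$X = - \frac{1}{8}$ ($X = \frac{7}{8} + \frac{\left(-5 - 5\right) + 2}{8} = \frac{7}{8} + \frac{-10 + 2}{8} = \frac{7}{8} + \frac{1}{8} \left(-8\right) = \frac{7}{8} - 1 = - \frac{1}{8} \approx -0.125$)
$\left(P{\left(-4,-4 \right)} 0 + X 3\right) \left(-12818\right) = \left(\left(- \frac{6}{7}\right) 0 - \frac{3}{8}\right) \left(-12818\right) = \left(0 - \frac{3}{8}\right) \left(-12818\right) = \left(- \frac{3}{8}\right) \left(-12818\right) = \frac{19227}{4}$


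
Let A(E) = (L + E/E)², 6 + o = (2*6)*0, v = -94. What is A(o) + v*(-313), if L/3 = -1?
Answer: 29426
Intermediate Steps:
o = -6 (o = -6 + (2*6)*0 = -6 + 12*0 = -6 + 0 = -6)
L = -3 (L = 3*(-1) = -3)
A(E) = 4 (A(E) = (-3 + E/E)² = (-3 + 1)² = (-2)² = 4)
A(o) + v*(-313) = 4 - 94*(-313) = 4 + 29422 = 29426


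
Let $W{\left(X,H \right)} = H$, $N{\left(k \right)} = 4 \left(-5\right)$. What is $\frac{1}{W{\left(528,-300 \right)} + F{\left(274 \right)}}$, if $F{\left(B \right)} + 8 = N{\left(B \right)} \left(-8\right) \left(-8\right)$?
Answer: $- \frac{1}{1588} \approx -0.00062972$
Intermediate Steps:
$N{\left(k \right)} = -20$
$F{\left(B \right)} = -1288$ ($F{\left(B \right)} = -8 + \left(-20\right) \left(-8\right) \left(-8\right) = -8 + 160 \left(-8\right) = -8 - 1280 = -1288$)
$\frac{1}{W{\left(528,-300 \right)} + F{\left(274 \right)}} = \frac{1}{-300 - 1288} = \frac{1}{-1588} = - \frac{1}{1588}$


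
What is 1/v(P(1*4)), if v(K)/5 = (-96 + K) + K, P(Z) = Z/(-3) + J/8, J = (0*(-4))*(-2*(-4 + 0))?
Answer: -3/1480 ≈ -0.0020270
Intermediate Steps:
J = 0 (J = 0*(-2*(-4)) = 0*8 = 0)
P(Z) = -Z/3 (P(Z) = Z/(-3) + 0/8 = Z*(-1/3) + 0*(1/8) = -Z/3 + 0 = -Z/3)
v(K) = -480 + 10*K (v(K) = 5*((-96 + K) + K) = 5*(-96 + 2*K) = -480 + 10*K)
1/v(P(1*4)) = 1/(-480 + 10*(-4/3)) = 1/(-480 - 40/3) = 1/(-1480/3) = -3/1480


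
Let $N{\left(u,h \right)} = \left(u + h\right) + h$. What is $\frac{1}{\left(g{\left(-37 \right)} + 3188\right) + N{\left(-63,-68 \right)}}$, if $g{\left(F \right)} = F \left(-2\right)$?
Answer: $\frac{1}{3063} \approx 0.00032648$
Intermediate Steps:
$g{\left(F \right)} = - 2 F$
$N{\left(u,h \right)} = u + 2 h$ ($N{\left(u,h \right)} = \left(h + u\right) + h = u + 2 h$)
$\frac{1}{\left(g{\left(-37 \right)} + 3188\right) + N{\left(-63,-68 \right)}} = \frac{1}{\left(\left(-2\right) \left(-37\right) + 3188\right) + \left(-63 + 2 \left(-68\right)\right)} = \frac{1}{\left(74 + 3188\right) - 199} = \frac{1}{3262 - 199} = \frac{1}{3063}$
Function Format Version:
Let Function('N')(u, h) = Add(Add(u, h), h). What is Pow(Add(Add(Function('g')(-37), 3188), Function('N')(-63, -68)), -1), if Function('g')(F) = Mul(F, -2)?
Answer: Rational(1, 3063) ≈ 0.00032648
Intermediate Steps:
Function('g')(F) = Mul(-2, F)
Function('N')(u, h) = Add(u, Mul(2, h)) (Function('N')(u, h) = Add(Add(h, u), h) = Add(u, Mul(2, h)))
Pow(Add(Add(Function('g')(-37), 3188), Function('N')(-63, -68)), -1) = Pow(Add(Add(Mul(-2, -37), 3188), Add(-63, Mul(2, -68))), -1) = Pow(Add(Add(74, 3188), Add(-63, -136)), -1) = Pow(Add(3262, -199), -1) = Pow(3063, -1) = Rational(1, 3063)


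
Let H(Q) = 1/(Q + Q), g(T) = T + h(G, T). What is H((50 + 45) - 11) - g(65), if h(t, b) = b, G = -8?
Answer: -21839/168 ≈ -129.99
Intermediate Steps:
g(T) = 2*T (g(T) = T + T = 2*T)
H(Q) = 1/(2*Q)
H((50 + 45) - 11) - g(65) = 1/(2*((50 + 45) - 11)) - 2*65 = 1/(2*(95 - 11)) - 1*130 = (½)/84 - 130 = (½)*(1/84) - 130 = 1/168 - 130 = -21839/168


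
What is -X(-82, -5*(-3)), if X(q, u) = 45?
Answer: -45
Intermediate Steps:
-X(-82, -5*(-3)) = -1*45 = -45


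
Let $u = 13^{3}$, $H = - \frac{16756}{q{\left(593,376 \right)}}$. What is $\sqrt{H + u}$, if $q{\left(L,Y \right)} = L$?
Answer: $\frac{\sqrt{762636545}}{593} \approx 46.57$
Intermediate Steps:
$H = - \frac{16756}{593} \approx -28.256$
$u = 2197$
$\sqrt{H + u} = \sqrt{- \frac{16756}{593} + 2197} = \sqrt{\frac{1286065}{593}} = \frac{\sqrt{762636545}}{593}$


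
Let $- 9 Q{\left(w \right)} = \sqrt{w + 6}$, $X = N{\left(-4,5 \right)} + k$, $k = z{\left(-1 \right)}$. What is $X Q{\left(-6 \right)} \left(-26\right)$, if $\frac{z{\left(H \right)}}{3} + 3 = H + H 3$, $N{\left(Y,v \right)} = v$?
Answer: $0$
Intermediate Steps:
$z{\left(H \right)} = -9 + 12 H$ ($z{\left(H \right)} = -9 + 3 \left(H + H 3\right) = -9 + 3 \left(H + 3 H\right) = -9 + 3 \cdot 4 H = -9 + 12 H$)
$k = -21$ ($k = -9 + 12 \left(-1\right) = -9 - 12 = -21$)
$X = -16$ ($X = 5 - 21 = -16$)
$Q{\left(w \right)} = - \frac{\sqrt{6 + w}}{9}$ ($Q{\left(w \right)} = - \frac{\sqrt{w + 6}}{9} = - \frac{\sqrt{6 + w}}{9}$)
$X Q{\left(-6 \right)} \left(-26\right) = - 16 \left(- \frac{\sqrt{6 - 6}}{9}\right) \left(-26\right) = - 16 \left(- \frac{\sqrt{0}}{9}\right) \left(-26\right) = - 16 \left(\left(- \frac{1}{9}\right) 0\right) \left(-26\right) = \left(-16\right) 0 \left(-26\right) = 0 \left(-26\right) = 0$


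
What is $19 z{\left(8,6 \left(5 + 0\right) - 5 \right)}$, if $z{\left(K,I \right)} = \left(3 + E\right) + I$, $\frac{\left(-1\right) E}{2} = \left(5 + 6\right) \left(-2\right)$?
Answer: $1368$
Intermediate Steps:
$E = 44$ ($E = - 2 \left(5 + 6\right) \left(-2\right) = - 2 \cdot 11 \left(-2\right) = \left(-2\right) \left(-22\right) = 44$)
$z{\left(K,I \right)} = 47 + I$ ($z{\left(K,I \right)} = \left(3 + 44\right) + I = 47 + I$)
$19 z{\left(8,6 \left(5 + 0\right) - 5 \right)} = 19 \left(47 - \left(5 - 6 \left(5 + 0\right)\right)\right) = 19 \left(47 + \left(6 \cdot 5 - 5\right)\right) = 19 \left(47 + \left(30 - 5\right)\right) = 19 \left(47 + 25\right) = 19 \cdot 72 = 1368$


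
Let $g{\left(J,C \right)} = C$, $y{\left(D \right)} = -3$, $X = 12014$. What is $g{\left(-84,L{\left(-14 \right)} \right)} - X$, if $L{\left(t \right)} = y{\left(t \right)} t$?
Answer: $-11972$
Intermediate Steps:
$L{\left(t \right)} = - 3 t$
$g{\left(-84,L{\left(-14 \right)} \right)} - X = \left(-3\right) \left(-14\right) - 12014 = 42 - 12014 = -11972$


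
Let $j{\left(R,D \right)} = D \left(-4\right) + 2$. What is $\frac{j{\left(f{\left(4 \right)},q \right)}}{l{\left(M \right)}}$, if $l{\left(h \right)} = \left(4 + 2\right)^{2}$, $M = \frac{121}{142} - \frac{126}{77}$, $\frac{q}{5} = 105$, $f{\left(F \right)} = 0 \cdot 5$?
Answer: $- \frac{1049}{18} \approx -58.278$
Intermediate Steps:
$f{\left(F \right)} = 0$
$q = 525$ ($q = 5 \cdot 105 = 525$)
$j{\left(R,D \right)} = 2 - 4 D$ ($j{\left(R,D \right)} = - 4 D + 2 = 2 - 4 D$)
$M = - \frac{1225}{1562}$ ($M = 121 \cdot \frac{1}{142} - \frac{18}{11} = \frac{121}{142} - \frac{18}{11} = - \frac{1225}{1562} \approx -0.78425$)
$l{\left(h \right)} = 36$ ($l{\left(h \right)} = 6^{2} = 36$)
$\frac{j{\left(f{\left(4 \right)},q \right)}}{l{\left(M \right)}} = \frac{2 - 2100}{36} = \left(2 - 2100\right) \frac{1}{36} = \left(-2098\right) \frac{1}{36} = - \frac{1049}{18}$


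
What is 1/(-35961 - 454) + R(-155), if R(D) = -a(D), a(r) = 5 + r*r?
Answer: -875052451/36415 ≈ -24030.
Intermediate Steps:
a(r) = 5 + r²
R(D) = -5 - D² (R(D) = -(5 + D²) = -5 - D²)
1/(-35961 - 454) + R(-155) = 1/(-35961 - 454) + (-5 - 1*(-155)²) = 1/(-36415) + (-5 - 1*24025) = -1/36415 + (-5 - 24025) = -1/36415 - 24030 = -875052451/36415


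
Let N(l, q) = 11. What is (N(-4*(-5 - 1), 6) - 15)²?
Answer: 16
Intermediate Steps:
(N(-4*(-5 - 1), 6) - 15)² = (11 - 15)² = (-4)² = 16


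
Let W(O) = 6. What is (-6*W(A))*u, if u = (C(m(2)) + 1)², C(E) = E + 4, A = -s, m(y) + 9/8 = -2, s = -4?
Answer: -2025/16 ≈ -126.56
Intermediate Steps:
m(y) = -25/8 (m(y) = -9/8 - 2 = -25/8)
A = 4 (A = -1*(-4) = 4)
C(E) = 4 + E
u = 225/64 (u = ((4 - 25/8) + 1)² = (7/8 + 1)² = (15/8)² = 225/64 ≈ 3.5156)
(-6*W(A))*u = -6*6*(225/64) = -36*225/64 = -2025/16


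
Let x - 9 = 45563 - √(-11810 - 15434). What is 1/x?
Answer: 11393/519208607 + 7*I*√139/1038417214 ≈ 2.1943e-5 + 7.9476e-8*I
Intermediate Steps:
x = 45572 - 14*I*√139 (x = 9 + (45563 - √(-11810 - 15434)) = 9 + (45563 - √(-27244)) = 9 + (45563 - 14*I*√139) = 45572 - 14*I*√139 ≈ 45572.0 - 165.06*I)
1/x = 1/(45572 - 14*I*√139)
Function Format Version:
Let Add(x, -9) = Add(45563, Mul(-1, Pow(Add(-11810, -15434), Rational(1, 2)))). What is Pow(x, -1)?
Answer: Add(Rational(11393, 519208607), Mul(Rational(7, 1038417214), I, Pow(139, Rational(1, 2)))) ≈ Add(2.1943e-5, Mul(7.9476e-8, I))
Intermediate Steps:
x = Add(45572, Mul(-14, I, Pow(139, Rational(1, 2)))) (x = Add(9, Add(45563, Mul(-1, Pow(Add(-11810, -15434), Rational(1, 2))))) = Add(9, Add(45563, Mul(-1, Pow(-27244, Rational(1, 2))))) = Add(9, Add(45563, Mul(-1, Mul(14, I, Pow(139, Rational(1, 2)))))) = Add(9, Add(45563, Mul(-14, I, Pow(139, Rational(1, 2))))) = Add(45572, Mul(-14, I, Pow(139, Rational(1, 2)))) ≈ Add(45572., Mul(-165.06, I)))
Pow(x, -1) = Pow(Add(45572, Mul(-14, I, Pow(139, Rational(1, 2)))), -1)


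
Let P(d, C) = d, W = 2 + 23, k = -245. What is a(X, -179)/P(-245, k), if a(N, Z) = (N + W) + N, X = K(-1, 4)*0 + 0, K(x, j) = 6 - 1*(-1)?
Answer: -5/49 ≈ -0.10204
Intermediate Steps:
K(x, j) = 7 (K(x, j) = 6 + 1 = 7)
W = 25
X = 0 (X = 7*0 + 0 = 0 + 0 = 0)
a(N, Z) = 25 + 2*N (a(N, Z) = (N + 25) + N = (25 + N) + N = 25 + 2*N)
a(X, -179)/P(-245, k) = (25 + 2*0)/(-245) = (25 + 0)*(-1/245) = 25*(-1/245) = -5/49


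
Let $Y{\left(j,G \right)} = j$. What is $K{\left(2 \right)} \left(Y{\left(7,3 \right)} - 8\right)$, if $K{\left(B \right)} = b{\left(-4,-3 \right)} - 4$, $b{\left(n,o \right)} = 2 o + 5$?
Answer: $5$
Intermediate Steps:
$b{\left(n,o \right)} = 5 + 2 o$
$K{\left(B \right)} = -5$ ($K{\left(B \right)} = \left(5 + 2 \left(-3\right)\right) - 4 = \left(5 - 6\right) - 4 = -1 - 4 = -5$)
$K{\left(2 \right)} \left(Y{\left(7,3 \right)} - 8\right) = - 5 \left(7 - 8\right) = \left(-5\right) \left(-1\right) = 5$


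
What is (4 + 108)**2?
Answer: 12544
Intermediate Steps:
(4 + 108)**2 = 112**2 = 12544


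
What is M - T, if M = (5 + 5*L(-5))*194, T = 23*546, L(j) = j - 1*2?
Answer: -18378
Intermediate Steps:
L(j) = -2 + j (L(j) = j - 2 = -2 + j)
T = 12558
M = -5820 (M = (5 + 5*(-2 - 5))*194 = (5 + 5*(-7))*194 = (5 - 35)*194 = -30*194 = -5820)
M - T = -5820 - 1*12558 = -5820 - 12558 = -18378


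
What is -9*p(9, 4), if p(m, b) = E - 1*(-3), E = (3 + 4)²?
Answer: -468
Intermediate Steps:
E = 49 (E = 7² = 49)
p(m, b) = 52 (p(m, b) = 49 - 1*(-3) = 49 + 3 = 52)
-9*p(9, 4) = -9*52 = -468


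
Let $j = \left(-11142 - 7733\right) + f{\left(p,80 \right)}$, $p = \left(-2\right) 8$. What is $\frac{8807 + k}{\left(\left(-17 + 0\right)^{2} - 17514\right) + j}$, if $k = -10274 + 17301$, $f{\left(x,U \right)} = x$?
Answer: $- \frac{7917}{18058} \approx -0.43842$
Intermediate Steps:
$p = -16$
$j = -18891$ ($j = \left(-11142 - 7733\right) - 16 = -18875 - 16 = -18891$)
$k = 7027$
$\frac{8807 + k}{\left(\left(-17 + 0\right)^{2} - 17514\right) + j} = \frac{8807 + 7027}{\left(\left(-17 + 0\right)^{2} - 17514\right) - 18891} = \frac{15834}{\left(\left(-17\right)^{2} - 17514\right) - 18891} = \frac{15834}{\left(289 - 17514\right) - 18891} = \frac{15834}{-17225 - 18891} = \frac{15834}{-36116} = 15834 \left(- \frac{1}{36116}\right) = - \frac{7917}{18058}$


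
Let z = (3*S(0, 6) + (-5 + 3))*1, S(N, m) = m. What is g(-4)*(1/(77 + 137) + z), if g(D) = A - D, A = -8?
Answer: -6850/107 ≈ -64.019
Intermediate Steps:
g(D) = -8 - D
z = 16 (z = (3*6 + (-5 + 3))*1 = (18 - 2)*1 = 16*1 = 16)
g(-4)*(1/(77 + 137) + z) = (-8 - 1*(-4))*(1/(77 + 137) + 16) = (-8 + 4)*(1/214 + 16) = -4*(1/214 + 16) = -4*3425/214 = -6850/107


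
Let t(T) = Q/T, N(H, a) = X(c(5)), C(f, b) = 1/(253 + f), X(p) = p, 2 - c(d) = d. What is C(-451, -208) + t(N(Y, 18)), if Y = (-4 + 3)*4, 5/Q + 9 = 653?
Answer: -487/63756 ≈ -0.0076385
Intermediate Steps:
c(d) = 2 - d
Q = 5/644 (Q = 5/(-9 + 653) = 5/644 ≈ 0.0077640)
Y = -4 (Y = -1*4 = -4)
N(H, a) = -3 (N(H, a) = 2 - 1*5 = 2 - 5 = -3)
t(T) = 5/(644*T)
C(-451, -208) + t(N(Y, 18)) = 1/(253 - 451) + (5/644)/(-3) = 1/(-198) + (5/644)*(-⅓) = -1/198 - 5/1932 = -487/63756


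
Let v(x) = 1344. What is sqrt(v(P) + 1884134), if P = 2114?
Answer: sqrt(1885478) ≈ 1373.1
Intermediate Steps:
sqrt(v(P) + 1884134) = sqrt(1344 + 1884134) = sqrt(1885478)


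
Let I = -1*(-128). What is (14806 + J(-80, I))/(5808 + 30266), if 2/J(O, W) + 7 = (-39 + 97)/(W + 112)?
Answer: 6003713/14628007 ≈ 0.41043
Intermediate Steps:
I = 128
J(O, W) = 2/(-7 + 58/(112 + W)) (J(O, W) = 2/(-7 + (-39 + 97)/(W + 112)) = 2/(-7 + 58/(112 + W)))
(14806 + J(-80, I))/(5808 + 30266) = (14806 + 2*(-112 - 1*128)/(726 + 7*128))/(5808 + 30266) = (14806 + 2*(-112 - 128)/(726 + 896))/36074 = (14806 + 2*(-240)/1622)*(1/36074) = (14806 + 2*(1/1622)*(-240))*(1/36074) = (14806 - 240/811)*(1/36074) = (12007426/811)*(1/36074) = 6003713/14628007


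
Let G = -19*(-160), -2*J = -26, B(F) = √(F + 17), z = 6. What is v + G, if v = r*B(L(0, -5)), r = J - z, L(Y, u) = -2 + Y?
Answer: 3040 + 7*√15 ≈ 3067.1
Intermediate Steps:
B(F) = √(17 + F)
J = 13 (J = -½*(-26) = 13)
r = 7 (r = 13 - 1*6 = 13 - 6 = 7)
G = 3040
v = 7*√15 (v = 7*√(17 + (-2 + 0)) = 7*√(17 - 2) = 7*√15 ≈ 27.111)
v + G = 7*√15 + 3040 = 3040 + 7*√15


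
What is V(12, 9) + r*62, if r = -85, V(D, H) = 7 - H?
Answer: -5272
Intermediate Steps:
V(12, 9) + r*62 = (7 - 1*9) - 85*62 = (7 - 9) - 5270 = -2 - 5270 = -5272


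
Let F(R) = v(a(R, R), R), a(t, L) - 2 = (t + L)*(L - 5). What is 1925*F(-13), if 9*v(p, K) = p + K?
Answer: 879725/9 ≈ 97747.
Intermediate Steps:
a(t, L) = 2 + (-5 + L)*(L + t) (a(t, L) = 2 + (t + L)*(L - 5) = 2 + (L + t)*(-5 + L) = 2 + (-5 + L)*(L + t))
v(p, K) = K/9 + p/9 (v(p, K) = (p + K)/9 = (K + p)/9 = K/9 + p/9)
F(R) = 2/9 - R + 2*R**2/9 (F(R) = R/9 + (2 + R**2 - 5*R - 5*R + R*R)/9 = R/9 + (2 + R**2 - 5*R - 5*R + R**2)/9 = R/9 + (2 - 10*R + 2*R**2)/9 = R/9 + (2/9 - 10*R/9 + 2*R**2/9) = 2/9 - R + 2*R**2/9)
1925*F(-13) = 1925*(2/9 - 1*(-13) + (2/9)*(-13)**2) = 1925*(2/9 + 13 + (2/9)*169) = 1925*(2/9 + 13 + 338/9) = 1925*(457/9) = 879725/9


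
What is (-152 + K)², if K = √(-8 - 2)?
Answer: (152 - I*√10)² ≈ 23094.0 - 961.33*I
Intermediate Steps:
K = I*√10 (K = √(-10) = I*√10 ≈ 3.1623*I)
(-152 + K)² = (-152 + I*√10)²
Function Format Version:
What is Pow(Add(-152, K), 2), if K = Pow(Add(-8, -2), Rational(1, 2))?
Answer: Pow(Add(152, Mul(-1, I, Pow(10, Rational(1, 2)))), 2) ≈ Add(23094., Mul(-961.33, I))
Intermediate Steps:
K = Mul(I, Pow(10, Rational(1, 2))) (K = Pow(-10, Rational(1, 2)) = Mul(I, Pow(10, Rational(1, 2))) ≈ Mul(3.1623, I))
Pow(Add(-152, K), 2) = Pow(Add(-152, Mul(I, Pow(10, Rational(1, 2)))), 2)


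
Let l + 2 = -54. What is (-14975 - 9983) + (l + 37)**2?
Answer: -24597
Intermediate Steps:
l = -56 (l = -2 - 54 = -56)
(-14975 - 9983) + (l + 37)**2 = (-14975 - 9983) + (-56 + 37)**2 = -24958 + (-19)**2 = -24958 + 361 = -24597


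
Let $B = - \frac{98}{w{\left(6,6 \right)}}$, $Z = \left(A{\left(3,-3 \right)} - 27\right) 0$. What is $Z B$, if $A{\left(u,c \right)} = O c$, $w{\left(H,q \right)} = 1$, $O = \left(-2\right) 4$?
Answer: $0$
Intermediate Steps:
$O = -8$
$A{\left(u,c \right)} = - 8 c$
$Z = 0$ ($Z = \left(\left(-8\right) \left(-3\right) - 27\right) 0 = \left(24 - 27\right) 0 = \left(-3\right) 0 = 0$)
$B = -98$ ($B = - \frac{98}{1} = \left(-98\right) 1 = -98$)
$Z B = 0 \left(-98\right) = 0$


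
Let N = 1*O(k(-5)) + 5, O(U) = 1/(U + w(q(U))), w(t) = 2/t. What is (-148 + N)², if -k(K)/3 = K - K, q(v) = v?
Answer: 20449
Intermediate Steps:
k(K) = 0 (k(K) = -3*(K - K) = -3*0 = 0)
O(U) = 1/(U + 2/U)
N = 5 (N = 1*(0/(2 + 0²)) + 5 = 1*(0/(2 + 0)) + 5 = 1*(0/2) + 5 = 1*(0*(½)) + 5 = 1*0 + 5 = 0 + 5 = 5)
(-148 + N)² = (-148 + 5)² = (-143)² = 20449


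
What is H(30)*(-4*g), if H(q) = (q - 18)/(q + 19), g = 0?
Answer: 0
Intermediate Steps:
H(q) = (-18 + q)/(19 + q)
H(30)*(-4*g) = ((-18 + 30)/(19 + 30))*(-4*0) = (12/49)*0 = 0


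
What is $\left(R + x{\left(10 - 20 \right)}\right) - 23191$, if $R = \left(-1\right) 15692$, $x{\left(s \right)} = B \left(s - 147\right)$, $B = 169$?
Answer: $-65416$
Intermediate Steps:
$x{\left(s \right)} = -24843 + 169 s$ ($x{\left(s \right)} = 169 \left(s - 147\right) = 169 \left(-147 + s\right) = -24843 + 169 s$)
$R = -15692$
$\left(R + x{\left(10 - 20 \right)}\right) - 23191 = \left(-15692 - \left(24843 - 169 \left(10 - 20\right)\right)\right) - 23191 = \left(-15692 + \left(-24843 + 169 \left(-10\right)\right)\right) - 23191 = \left(-15692 - 26533\right) - 23191 = -42225 - 23191 = -65416$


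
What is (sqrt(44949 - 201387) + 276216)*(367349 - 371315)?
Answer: -1095472656 - 11898*I*sqrt(17382) ≈ -1.0955e+9 - 1.5686e+6*I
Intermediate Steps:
(sqrt(44949 - 201387) + 276216)*(367349 - 371315) = (sqrt(-156438) + 276216)*(-3966) = (3*I*sqrt(17382) + 276216)*(-3966) = (276216 + 3*I*sqrt(17382))*(-3966) = -1095472656 - 11898*I*sqrt(17382)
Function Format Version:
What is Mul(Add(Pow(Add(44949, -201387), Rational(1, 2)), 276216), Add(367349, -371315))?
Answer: Add(-1095472656, Mul(-11898, I, Pow(17382, Rational(1, 2)))) ≈ Add(-1.0955e+9, Mul(-1.5686e+6, I))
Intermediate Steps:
Mul(Add(Pow(Add(44949, -201387), Rational(1, 2)), 276216), Add(367349, -371315)) = Mul(Add(Pow(-156438, Rational(1, 2)), 276216), -3966) = Mul(Add(Mul(3, I, Pow(17382, Rational(1, 2))), 276216), -3966) = Mul(Add(276216, Mul(3, I, Pow(17382, Rational(1, 2)))), -3966) = Add(-1095472656, Mul(-11898, I, Pow(17382, Rational(1, 2))))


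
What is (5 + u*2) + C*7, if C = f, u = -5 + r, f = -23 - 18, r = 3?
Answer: -286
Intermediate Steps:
f = -41
u = -2 (u = -5 + 3 = -2)
C = -41
(5 + u*2) + C*7 = (5 - 2*2) - 41*7 = (5 - 4) - 287 = 1 - 287 = -286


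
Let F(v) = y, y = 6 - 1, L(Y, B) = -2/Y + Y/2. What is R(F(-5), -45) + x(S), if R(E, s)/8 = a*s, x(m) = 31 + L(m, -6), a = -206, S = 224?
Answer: 8321935/112 ≈ 74303.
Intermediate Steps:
L(Y, B) = Y/2 - 2/Y (L(Y, B) = -2/Y + Y*(½) = -2/Y + Y/2 = Y/2 - 2/Y)
x(m) = 31 + m/2 - 2/m (x(m) = 31 + (m/2 - 2/m) = 31 + m/2 - 2/m)
y = 5
F(v) = 5
R(E, s) = -1648*s (R(E, s) = 8*(-206*s) = -1648*s)
R(F(-5), -45) + x(S) = -1648*(-45) + (31 + (½)*224 - 2/224) = 74160 + (31 + 112 - 2*1/224) = 74160 + (31 + 112 - 1/112) = 74160 + 16015/112 = 8321935/112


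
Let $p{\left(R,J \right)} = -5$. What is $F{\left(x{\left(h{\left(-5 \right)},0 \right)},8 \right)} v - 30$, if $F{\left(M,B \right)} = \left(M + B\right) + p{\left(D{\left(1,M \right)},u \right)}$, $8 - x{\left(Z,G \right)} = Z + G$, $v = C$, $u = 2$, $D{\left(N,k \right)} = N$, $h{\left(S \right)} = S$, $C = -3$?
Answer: $-78$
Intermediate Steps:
$v = -3$
$x{\left(Z,G \right)} = 8 - G - Z$ ($x{\left(Z,G \right)} = 8 - \left(Z + G\right) = 8 - \left(G + Z\right) = 8 - G - Z$)
$F{\left(M,B \right)} = -5 + B + M$ ($F{\left(M,B \right)} = \left(M + B\right) - 5 = \left(B + M\right) - 5 = -5 + B + M$)
$F{\left(x{\left(h{\left(-5 \right)},0 \right)},8 \right)} v - 30 = \left(-5 + 8 - -13\right) \left(-3\right) - 30 = \left(-5 + 8 + \left(8 + 0 + 5\right)\right) \left(-3\right) - 30 = \left(-5 + 8 + 13\right) \left(-3\right) - 30 = 16 \left(-3\right) - 30 = -48 - 30 = -78$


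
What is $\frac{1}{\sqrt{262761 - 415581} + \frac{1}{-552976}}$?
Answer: $- \frac{552976}{46729675013944321} - \frac{1834694739456 i \sqrt{4245}}{46729675013944321} \approx -1.1834 \cdot 10^{-11} - 0.0025581 i$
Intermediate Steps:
$\frac{1}{\sqrt{262761 - 415581} + \frac{1}{-552976}} = \frac{1}{\sqrt{-152820} - \frac{1}{552976}} = \frac{1}{6 i \sqrt{4245} - \frac{1}{552976}} = \frac{1}{- \frac{1}{552976} + 6 i \sqrt{4245}}$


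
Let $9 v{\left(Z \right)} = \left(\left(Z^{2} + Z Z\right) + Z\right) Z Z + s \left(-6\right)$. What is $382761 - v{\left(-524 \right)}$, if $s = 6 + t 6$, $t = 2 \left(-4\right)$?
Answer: $- \frac{50212212377}{3} \approx -1.6737 \cdot 10^{10}$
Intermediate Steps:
$t = -8$
$s = -42$ ($s = 6 - 48 = -42$)
$v{\left(Z \right)} = 28 + \frac{Z^{2} \left(Z + 2 Z^{2}\right)}{9}$ ($v{\left(Z \right)} = \frac{\left(\left(Z^{2} + Z Z\right) + Z\right) Z Z - -252}{9} = \frac{\left(\left(Z^{2} + Z^{2}\right) + Z\right) Z Z + 252}{9} = \frac{\left(2 Z^{2} + Z\right) Z Z + 252}{9} = \frac{\left(Z + 2 Z^{2}\right) Z Z + 252}{9} = \frac{Z \left(Z + 2 Z^{2}\right) Z + 252}{9} = \frac{Z^{2} \left(Z + 2 Z^{2}\right) + 252}{9} = \frac{252 + Z^{2} \left(Z + 2 Z^{2}\right)}{9} = 28 + \frac{Z^{2} \left(Z + 2 Z^{2}\right)}{9}$)
$382761 - v{\left(-524 \right)} = 382761 - \left(28 + \frac{\left(-524\right)^{3}}{9} + \frac{2 \left(-524\right)^{4}}{9}\right) = 382761 - \left(28 + \frac{1}{9} \left(-143877824\right) + \frac{2}{9} \cdot 75391979776\right) = 382761 - \left(28 - \frac{143877824}{9} + \frac{150783959552}{9}\right) = 382761 - \frac{50213360660}{3} = - \frac{50212212377}{3}$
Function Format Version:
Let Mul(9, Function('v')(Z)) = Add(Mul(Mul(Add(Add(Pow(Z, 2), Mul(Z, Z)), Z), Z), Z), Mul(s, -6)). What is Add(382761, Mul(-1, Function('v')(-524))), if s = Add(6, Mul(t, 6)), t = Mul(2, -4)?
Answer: Rational(-50212212377, 3) ≈ -1.6737e+10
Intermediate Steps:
t = -8
s = -42 (s = Add(6, Mul(-8, 6)) = Add(6, -48) = -42)
Function('v')(Z) = Add(28, Mul(Rational(1, 9), Pow(Z, 2), Add(Z, Mul(2, Pow(Z, 2))))) (Function('v')(Z) = Mul(Rational(1, 9), Add(Mul(Mul(Add(Add(Pow(Z, 2), Mul(Z, Z)), Z), Z), Z), Mul(-42, -6))) = Mul(Rational(1, 9), Add(Mul(Mul(Add(Add(Pow(Z, 2), Pow(Z, 2)), Z), Z), Z), 252)) = Mul(Rational(1, 9), Add(Mul(Mul(Add(Mul(2, Pow(Z, 2)), Z), Z), Z), 252)) = Mul(Rational(1, 9), Add(Mul(Mul(Add(Z, Mul(2, Pow(Z, 2))), Z), Z), 252)) = Mul(Rational(1, 9), Add(Mul(Mul(Z, Add(Z, Mul(2, Pow(Z, 2)))), Z), 252)) = Mul(Rational(1, 9), Add(Mul(Pow(Z, 2), Add(Z, Mul(2, Pow(Z, 2)))), 252)) = Mul(Rational(1, 9), Add(252, Mul(Pow(Z, 2), Add(Z, Mul(2, Pow(Z, 2)))))) = Add(28, Mul(Rational(1, 9), Pow(Z, 2), Add(Z, Mul(2, Pow(Z, 2))))))
Add(382761, Mul(-1, Function('v')(-524))) = Add(382761, Mul(-1, Add(28, Mul(Rational(1, 9), Pow(-524, 3)), Mul(Rational(2, 9), Pow(-524, 4))))) = Add(382761, Mul(-1, Add(28, Mul(Rational(1, 9), -143877824), Mul(Rational(2, 9), 75391979776)))) = Add(382761, Mul(-1, Add(28, Rational(-143877824, 9), Rational(150783959552, 9)))) = Add(382761, Mul(-1, Rational(50213360660, 3))) = Add(382761, Rational(-50213360660, 3)) = Rational(-50212212377, 3)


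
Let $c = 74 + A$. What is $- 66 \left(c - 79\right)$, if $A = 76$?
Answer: $-4686$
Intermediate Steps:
$c = 150$ ($c = 74 + 76 = 150$)
$- 66 \left(c - 79\right) = - 66 \left(150 - 79\right) = \left(-66\right) 71 = -4686$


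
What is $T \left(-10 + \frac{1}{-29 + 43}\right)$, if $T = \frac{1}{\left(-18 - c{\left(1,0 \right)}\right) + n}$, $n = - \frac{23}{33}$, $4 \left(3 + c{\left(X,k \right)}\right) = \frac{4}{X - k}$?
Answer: $\frac{4587}{7714} \approx 0.59463$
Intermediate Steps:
$c{\left(X,k \right)} = -3 + \frac{1}{X - k}$ ($c{\left(X,k \right)} = -3 + \frac{4 \frac{1}{X - k}}{4} = -3 + \frac{1}{X - k}$)
$n = - \frac{23}{33}$ ($n = \left(-23\right) \frac{1}{33} = - \frac{23}{33} \approx -0.69697$)
$T = - \frac{33}{551}$ ($T = \frac{1}{\left(-18 - \frac{1 - 3 + 3 \cdot 0}{1 - 0}\right) - \frac{23}{33}} = \frac{1}{\left(-18 - \frac{1 - 3 + 0}{1 + 0}\right) - \frac{23}{33}} = \frac{1}{\left(-18 - 1^{-1} \left(-2\right)\right) - \frac{23}{33}} = \frac{1}{\left(-18 - 1 \left(-2\right)\right) - \frac{23}{33}} = \frac{1}{\left(-18 - -2\right) - \frac{23}{33}} = \frac{1}{\left(-18 + 2\right) - \frac{23}{33}} = \frac{1}{-16 - \frac{23}{33}} = \frac{1}{- \frac{551}{33}} = - \frac{33}{551} \approx -0.059891$)
$T \left(-10 + \frac{1}{-29 + 43}\right) = - \frac{33 \left(-10 + \frac{1}{-29 + 43}\right)}{551} = - \frac{33 \left(-10 + \frac{1}{14}\right)}{551} = \left(- \frac{33}{551}\right) \left(- \frac{139}{14}\right) = \frac{4587}{7714}$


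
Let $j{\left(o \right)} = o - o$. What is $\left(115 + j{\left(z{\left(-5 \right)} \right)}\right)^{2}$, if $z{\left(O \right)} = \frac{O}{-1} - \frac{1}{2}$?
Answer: $13225$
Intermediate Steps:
$z{\left(O \right)} = - \frac{1}{2} - O$ ($z{\left(O \right)} = O \left(-1\right) - \frac{1}{2} = - O - \frac{1}{2} = - \frac{1}{2} - O$)
$j{\left(o \right)} = 0$
$\left(115 + j{\left(z{\left(-5 \right)} \right)}\right)^{2} = \left(115 + 0\right)^{2} = 115^{2} = 13225$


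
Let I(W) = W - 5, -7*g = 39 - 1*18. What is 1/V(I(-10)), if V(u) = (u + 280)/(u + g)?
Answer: -18/265 ≈ -0.067924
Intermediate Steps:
g = -3 (g = -(39 - 1*18)/7 = -(39 - 18)/7 = -⅐*21 = -3)
I(W) = -5 + W
V(u) = (280 + u)/(-3 + u) (V(u) = (u + 280)/(u - 3) = (280 + u)/(-3 + u))
1/V(I(-10)) = 1/((280 + (-5 - 10))/(-3 + (-5 - 10))) = 1/((280 - 15)/(-3 - 15)) = 1/(265/(-18)) = 1/(-1/18*265) = 1/(-265/18) = -18/265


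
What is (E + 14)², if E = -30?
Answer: 256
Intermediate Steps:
(E + 14)² = (-30 + 14)² = (-16)² = 256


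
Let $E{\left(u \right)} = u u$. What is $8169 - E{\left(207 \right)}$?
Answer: $-34680$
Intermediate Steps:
$E{\left(u \right)} = u^{2}$
$8169 - E{\left(207 \right)} = 8169 - 207^{2} = 8169 - 42849 = -34680$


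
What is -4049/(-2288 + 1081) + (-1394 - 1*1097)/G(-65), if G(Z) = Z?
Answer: 3269822/78455 ≈ 41.678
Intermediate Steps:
-4049/(-2288 + 1081) + (-1394 - 1*1097)/G(-65) = -4049/(-2288 + 1081) + (-1394 - 1*1097)/(-65) = -4049/(-1207) + (-1394 - 1097)*(-1/65) = -4049*(-1/1207) - 2491*(-1/65) = 4049/1207 + 2491/65 = 3269822/78455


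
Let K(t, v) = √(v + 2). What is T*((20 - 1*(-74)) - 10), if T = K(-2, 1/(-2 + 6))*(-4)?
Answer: -504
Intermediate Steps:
K(t, v) = √(2 + v)
T = -6 (T = √(2 + 1/(-2 + 6))*(-4) = √(2 + 1/4)*(-4) = √(2 + ¼)*(-4) = √(9/4)*(-4) = (3/2)*(-4) = -6)
T*((20 - 1*(-74)) - 10) = -6*((20 - 1*(-74)) - 10) = -6*((20 + 74) - 10) = -6*(94 - 10) = -6*84 = -504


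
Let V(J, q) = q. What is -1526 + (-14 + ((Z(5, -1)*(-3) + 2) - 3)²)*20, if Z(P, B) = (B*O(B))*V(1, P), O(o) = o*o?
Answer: 2114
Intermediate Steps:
O(o) = o²
Z(P, B) = P*B³ (Z(P, B) = (B*B²)*P = B³*P = P*B³)
-1526 + (-14 + ((Z(5, -1)*(-3) + 2) - 3)²)*20 = -1526 + (-14 + (((5*(-1)³)*(-3) + 2) - 3)²)*20 = -1526 + (-14 + (((5*(-1))*(-3) + 2) - 3)²)*20 = -1526 + (-14 + ((-5*(-3) + 2) - 3)²)*20 = -1526 + (-14 + ((15 + 2) - 3)²)*20 = -1526 + (-14 + (17 - 3)²)*20 = -1526 + (-14 + 14²)*20 = -1526 + (-14 + 196)*20 = -1526 + 182*20 = -1526 + 3640 = 2114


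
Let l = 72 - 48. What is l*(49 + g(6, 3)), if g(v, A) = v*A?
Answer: 1608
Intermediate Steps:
g(v, A) = A*v
l = 24
l*(49 + g(6, 3)) = 24*(49 + 3*6) = 24*(49 + 18) = 24*67 = 1608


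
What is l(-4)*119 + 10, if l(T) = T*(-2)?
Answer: 962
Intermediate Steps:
l(T) = -2*T
l(-4)*119 + 10 = -2*(-4)*119 + 10 = 8*119 + 10 = 952 + 10 = 962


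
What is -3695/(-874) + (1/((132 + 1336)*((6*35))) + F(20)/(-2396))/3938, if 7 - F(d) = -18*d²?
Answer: 1343240754629233/317782020106320 ≈ 4.2269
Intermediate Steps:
F(d) = 7 + 18*d² (F(d) = 7 - (-18)*d² = 7 + 18*d²)
-3695/(-874) + (1/((132 + 1336)*((6*35))) + F(20)/(-2396))/3938 = -3695/(-874) + (1/((132 + 1336)*((6*35))) + (7 + 18*20²)/(-2396))/3938 = -3695*(-1/874) + (1/(1468*210) + (7 + 18*400)*(-1/2396))*(1/3938) = 3695/874 + ((1/1468)*(1/210) + (7 + 7200)*(-1/2396))*(1/3938) = 3695/874 + (1/308280 + 7207*(-1/2396))*(1/3938) = 3695/874 + (1/308280 - 7207/2396)*(1/3938) = 3695/874 - 555442891/184659720*1/3938 = 3695/874 - 555442891/727189977360 = 1343240754629233/317782020106320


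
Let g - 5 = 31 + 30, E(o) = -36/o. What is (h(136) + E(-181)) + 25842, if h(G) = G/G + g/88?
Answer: 18711019/724 ≈ 25844.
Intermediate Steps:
g = 66 (g = 5 + (31 + 30) = 5 + 61 = 66)
h(G) = 7/4 (h(G) = G/G + 66/88 = 1 + 66*(1/88) = 1 + ¾ = 7/4)
(h(136) + E(-181)) + 25842 = (7/4 - 36/(-181)) + 25842 = (7/4 - 36*(-1/181)) + 25842 = (7/4 + 36/181) + 25842 = 1411/724 + 25842 = 18711019/724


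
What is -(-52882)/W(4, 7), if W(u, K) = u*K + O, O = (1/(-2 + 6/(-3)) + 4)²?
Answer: 846112/673 ≈ 1257.2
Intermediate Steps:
O = 225/16 (O = (1/(-2 + 6*(-⅓)) + 4)² = (1/(-2 - 2) + 4)² = (1/(-4) + 4)² = (-¼ + 4)² = (15/4)² = 225/16 ≈ 14.063)
W(u, K) = 225/16 + K*u (W(u, K) = u*K + 225/16 = K*u + 225/16 = 225/16 + K*u)
-(-52882)/W(4, 7) = -(-52882)/(225/16 + 7*4) = -(-52882)/(225/16 + 28) = -(-52882)/673/16 = -(-52882)*16/673 = -274*(-3088/673) = 846112/673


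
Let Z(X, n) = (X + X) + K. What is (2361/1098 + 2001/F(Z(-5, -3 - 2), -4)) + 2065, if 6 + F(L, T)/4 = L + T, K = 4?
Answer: 23844281/11712 ≈ 2035.9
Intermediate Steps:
Z(X, n) = 4 + 2*X (Z(X, n) = (X + X) + 4 = 2*X + 4 = 4 + 2*X)
F(L, T) = -24 + 4*L + 4*T (F(L, T) = -24 + 4*(L + T) = -24 + (4*L + 4*T) = -24 + 4*L + 4*T)
(2361/1098 + 2001/F(Z(-5, -3 - 2), -4)) + 2065 = (2361/1098 + 2001/(-24 + 4*(4 + 2*(-5)) + 4*(-4))) + 2065 = (2361*(1/1098) + 2001/(-24 + 4*(4 - 10) - 16)) + 2065 = (787/366 + 2001/(-24 + 4*(-6) - 16)) + 2065 = (787/366 + 2001/(-24 - 24 - 16)) + 2065 = (787/366 + 2001/(-64)) + 2065 = (787/366 + 2001*(-1/64)) + 2065 = (787/366 - 2001/64) + 2065 = -340999/11712 + 2065 = 23844281/11712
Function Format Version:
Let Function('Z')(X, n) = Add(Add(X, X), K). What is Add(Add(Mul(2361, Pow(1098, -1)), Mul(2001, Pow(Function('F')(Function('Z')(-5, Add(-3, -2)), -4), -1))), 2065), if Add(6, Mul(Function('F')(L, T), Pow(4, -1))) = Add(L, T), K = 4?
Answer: Rational(23844281, 11712) ≈ 2035.9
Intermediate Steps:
Function('Z')(X, n) = Add(4, Mul(2, X)) (Function('Z')(X, n) = Add(Add(X, X), 4) = Add(Mul(2, X), 4) = Add(4, Mul(2, X)))
Function('F')(L, T) = Add(-24, Mul(4, L), Mul(4, T)) (Function('F')(L, T) = Add(-24, Mul(4, Add(L, T))) = Add(-24, Add(Mul(4, L), Mul(4, T))) = Add(-24, Mul(4, L), Mul(4, T)))
Add(Add(Mul(2361, Pow(1098, -1)), Mul(2001, Pow(Function('F')(Function('Z')(-5, Add(-3, -2)), -4), -1))), 2065) = Add(Add(Mul(2361, Pow(1098, -1)), Mul(2001, Pow(Add(-24, Mul(4, Add(4, Mul(2, -5))), Mul(4, -4)), -1))), 2065) = Add(Add(Mul(2361, Rational(1, 1098)), Mul(2001, Pow(Add(-24, Mul(4, Add(4, -10)), -16), -1))), 2065) = Add(Add(Rational(787, 366), Mul(2001, Pow(Add(-24, Mul(4, -6), -16), -1))), 2065) = Add(Add(Rational(787, 366), Mul(2001, Pow(Add(-24, -24, -16), -1))), 2065) = Add(Add(Rational(787, 366), Mul(2001, Pow(-64, -1))), 2065) = Add(Add(Rational(787, 366), Mul(2001, Rational(-1, 64))), 2065) = Add(Add(Rational(787, 366), Rational(-2001, 64)), 2065) = Add(Rational(-340999, 11712), 2065) = Rational(23844281, 11712)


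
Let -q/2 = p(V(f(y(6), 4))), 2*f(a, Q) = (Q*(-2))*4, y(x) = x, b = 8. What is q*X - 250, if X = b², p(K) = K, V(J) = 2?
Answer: -506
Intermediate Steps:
f(a, Q) = -4*Q (f(a, Q) = ((Q*(-2))*4)/2 = (-2*Q*4)/2 = (-8*Q)/2 = -4*Q)
q = -4 (q = -2*2 = -4)
X = 64 (X = 8² = 64)
q*X - 250 = -4*64 - 250 = -256 - 250 = -506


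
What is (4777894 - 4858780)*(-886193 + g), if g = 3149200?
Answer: -183045584202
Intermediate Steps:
(4777894 - 4858780)*(-886193 + g) = (4777894 - 4858780)*(-886193 + 3149200) = -80886*2263007 = -183045584202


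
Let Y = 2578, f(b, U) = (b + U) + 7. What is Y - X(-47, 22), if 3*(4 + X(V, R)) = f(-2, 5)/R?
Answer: 85201/33 ≈ 2581.8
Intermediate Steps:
f(b, U) = 7 + U + b (f(b, U) = (U + b) + 7 = 7 + U + b)
X(V, R) = -4 + 10/(3*R) (X(V, R) = -4 + ((7 + 5 - 2)/R)/3 = -4 + (10/R)/3 = -4 + 10/(3*R))
Y - X(-47, 22) = 2578 - (-4 + (10/3)/22) = 2578 - (-4 + (10/3)*(1/22)) = 2578 - (-4 + 5/33) = 2578 - 1*(-127/33) = 2578 + 127/33 = 85201/33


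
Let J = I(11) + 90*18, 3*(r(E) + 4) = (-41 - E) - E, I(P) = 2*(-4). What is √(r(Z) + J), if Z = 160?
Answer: √13389/3 ≈ 38.570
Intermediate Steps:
I(P) = -8
r(E) = -53/3 - 2*E/3 (r(E) = -4 + ((-41 - E) - E)/3 = -4 + (-41 - 2*E)/3 = -4 + (-41/3 - 2*E/3) = -53/3 - 2*E/3)
J = 1612 (J = -8 + 90*18 = -8 + 1620 = 1612)
√(r(Z) + J) = √((-53/3 - ⅔*160) + 1612) = √((-53/3 - 320/3) + 1612) = √(-373/3 + 1612) = √(4463/3) = √13389/3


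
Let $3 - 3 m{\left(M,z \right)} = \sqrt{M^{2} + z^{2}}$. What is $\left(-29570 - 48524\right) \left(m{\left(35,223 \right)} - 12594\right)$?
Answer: $983437742 + \frac{78094 \sqrt{50954}}{3} \approx 9.8931 \cdot 10^{8}$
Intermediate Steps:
$m{\left(M,z \right)} = 1 - \frac{\sqrt{M^{2} + z^{2}}}{3}$
$\left(-29570 - 48524\right) \left(m{\left(35,223 \right)} - 12594\right) = \left(-29570 - 48524\right) \left(\left(1 - \frac{\sqrt{35^{2} + 223^{2}}}{3}\right) - 12594\right) = - 78094 \left(\left(1 - \frac{\sqrt{1225 + 49729}}{3}\right) - 12594\right) = - 78094 \left(\left(1 - \frac{\sqrt{50954}}{3}\right) - 12594\right) = - 78094 \left(-12593 - \frac{\sqrt{50954}}{3}\right) = 983437742 + \frac{78094 \sqrt{50954}}{3}$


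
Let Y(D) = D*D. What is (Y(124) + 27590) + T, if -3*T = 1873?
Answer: 127025/3 ≈ 42342.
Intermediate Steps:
T = -1873/3 (T = -⅓*1873 = -1873/3 ≈ -624.33)
Y(D) = D²
(Y(124) + 27590) + T = (124² + 27590) - 1873/3 = (15376 + 27590) - 1873/3 = 42966 - 1873/3 = 127025/3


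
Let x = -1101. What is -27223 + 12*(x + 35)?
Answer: -40015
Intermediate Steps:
-27223 + 12*(x + 35) = -27223 + 12*(-1101 + 35) = -27223 + 12*(-1066) = -27223 - 12792 = -40015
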